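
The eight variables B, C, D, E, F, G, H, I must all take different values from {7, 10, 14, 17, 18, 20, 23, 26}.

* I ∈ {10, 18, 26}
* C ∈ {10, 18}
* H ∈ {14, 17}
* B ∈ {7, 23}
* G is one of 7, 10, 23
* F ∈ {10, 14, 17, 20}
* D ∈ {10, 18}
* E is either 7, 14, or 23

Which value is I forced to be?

The 8 variables draw from only 8 values {7, 10, 14, 17, 18, 20, 23, 26}, so each is used; only F can be 20, hence F = 20.
The 7 still-open variables draw from only 7 values {7, 10, 14, 17, 18, 23, 26}, so each is used; only H can be 17, hence H = 17.
The 6 still-open variables draw from only 6 values {7, 10, 14, 18, 23, 26}, so each is used; only E can be 14, hence E = 14.
The 5 still-open variables together cover exactly {7, 10, 18, 23, 26} — 5 values for 5 variables — and 26 appears only in I's list, so I = 26.

26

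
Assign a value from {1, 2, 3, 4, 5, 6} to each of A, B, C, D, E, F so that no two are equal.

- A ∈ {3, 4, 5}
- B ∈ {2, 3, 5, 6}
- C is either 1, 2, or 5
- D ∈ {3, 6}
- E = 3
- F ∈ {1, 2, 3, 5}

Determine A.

E must be 3 (only option left). Strike 3 from A, B, D, F.
D's domain is down to {6}, so D = 6. So B can't be 6.
The 4 still-open variables together cover exactly {1, 2, 4, 5} — 4 values for 4 variables — and 4 appears only in A's list, so A = 4.

4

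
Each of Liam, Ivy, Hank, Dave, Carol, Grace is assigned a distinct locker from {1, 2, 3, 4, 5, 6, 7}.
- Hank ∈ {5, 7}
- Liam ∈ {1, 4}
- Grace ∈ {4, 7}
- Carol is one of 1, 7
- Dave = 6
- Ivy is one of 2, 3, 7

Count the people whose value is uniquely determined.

Dave's domain is down to {6}, so Dave = 6.
Liam, Carol, Grace share exactly the 3 values {1, 4, 7}; by pigeonhole those values go to them, so strike 1, 4, 7 from Ivy, Hank.
Hank's domain is down to {5}, so Hank = 5.
Determined: Hank=5, Dave=6. The other people each still have more than one consistent value. That makes 2.

2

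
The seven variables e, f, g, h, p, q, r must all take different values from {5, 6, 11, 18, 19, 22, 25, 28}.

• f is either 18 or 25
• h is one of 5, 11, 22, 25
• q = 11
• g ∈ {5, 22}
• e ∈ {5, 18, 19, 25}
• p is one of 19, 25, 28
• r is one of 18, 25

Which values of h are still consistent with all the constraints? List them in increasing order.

5, 22

q's domain is down to {11}, so q = 11. Eliminate 11 elsewhere: h.
The 6 still-open variables together cover exactly {5, 18, 19, 22, 25, 28} — 6 values for 6 variables — and 28 appears only in p's list, so p = 28.
The 5 still-open variables together cover exactly {5, 18, 19, 22, 25} — 5 values for 5 variables — and 19 appears only in e's list, so e = 19.
f and r share exactly the 2 values {18, 25}; by pigeonhole those values go to them, so strike 18, 25 from h.
No further eliminations apply; h can still be any of 5, 22.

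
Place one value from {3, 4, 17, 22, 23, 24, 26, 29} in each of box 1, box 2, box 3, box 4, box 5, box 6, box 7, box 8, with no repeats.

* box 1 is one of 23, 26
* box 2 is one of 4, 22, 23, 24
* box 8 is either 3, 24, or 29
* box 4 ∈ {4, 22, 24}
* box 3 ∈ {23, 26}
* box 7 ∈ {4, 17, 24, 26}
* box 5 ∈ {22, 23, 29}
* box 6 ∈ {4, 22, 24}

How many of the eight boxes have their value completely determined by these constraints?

3

The 8 variables draw from only 8 values {3, 4, 17, 22, 23, 24, 26, 29}, so each is used; only box 8 can be 3, hence box 8 = 3.
The 7 still-open variables draw from only 7 values {4, 17, 22, 23, 24, 26, 29}, so each is used; only box 7 can be 17, hence box 7 = 17.
The 6 still-open variables draw from only 6 values {4, 22, 23, 24, 26, 29}, so each is used; only box 5 can be 29, hence box 5 = 29.
The 2 variables box 1 and box 3 are confined to {23, 26}, which locks those values in; drop them from box 2.
Determined: box 5=29, box 7=17, box 8=3. The other boxes each still have more than one consistent value. That makes 3.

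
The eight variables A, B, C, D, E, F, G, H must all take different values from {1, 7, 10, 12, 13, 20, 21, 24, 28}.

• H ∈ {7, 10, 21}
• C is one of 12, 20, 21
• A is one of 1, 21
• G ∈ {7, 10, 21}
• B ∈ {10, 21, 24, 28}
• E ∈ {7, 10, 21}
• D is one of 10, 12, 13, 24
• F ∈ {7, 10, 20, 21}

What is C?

The 3 variables E, G, H are confined to {7, 10, 21}, which locks those values in; drop them from A, B, C, D, F.
A's domain is down to {1}, so A = 1.
F must be 20 (only option left). Strike 20 from C.
So C = 12.

12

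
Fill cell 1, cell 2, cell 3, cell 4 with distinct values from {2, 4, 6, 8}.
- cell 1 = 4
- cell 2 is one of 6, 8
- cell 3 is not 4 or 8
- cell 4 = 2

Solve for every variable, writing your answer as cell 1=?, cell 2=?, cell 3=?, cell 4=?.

cell 1 must be 4 (only option left).
cell 4 must be 2 (only option left). Remove 2 from cell 3.
That leaves cell 3 = 6. Strike 6 from cell 2.
cell 2 must be 8 (only option left).

cell 1=4, cell 2=8, cell 3=6, cell 4=2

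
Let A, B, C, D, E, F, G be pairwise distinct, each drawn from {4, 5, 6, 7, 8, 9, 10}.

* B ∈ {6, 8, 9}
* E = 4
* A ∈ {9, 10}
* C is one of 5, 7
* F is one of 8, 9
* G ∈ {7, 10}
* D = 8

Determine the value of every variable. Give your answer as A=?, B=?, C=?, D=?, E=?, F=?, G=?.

D has just one choice, so D = 8. Eliminate 8 elsewhere: B, F.
E must be 4 (only option left).
F has just one choice, so F = 9. Strike 9 from A, B.
A's domain is down to {10}, so A = 10. So G can't be 10.
B has just one choice, so B = 6.
That leaves G = 7. Remove 7 from C.
C's domain is down to {5}, so C = 5.

A=10, B=6, C=5, D=8, E=4, F=9, G=7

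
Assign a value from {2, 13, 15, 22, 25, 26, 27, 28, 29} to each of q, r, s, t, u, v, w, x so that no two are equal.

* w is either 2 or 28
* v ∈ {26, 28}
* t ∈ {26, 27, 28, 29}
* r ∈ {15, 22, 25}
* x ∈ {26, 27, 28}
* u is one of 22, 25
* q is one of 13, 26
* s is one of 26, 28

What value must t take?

29

s and v share exactly the 2 values {26, 28}; by pigeonhole those values go to them, so strike 26, 28 from q, t, w, x.
q has just one choice, so q = 13.
That leaves w = 2.
x has just one choice, so x = 27. Strike 27 from t.
So t = 29.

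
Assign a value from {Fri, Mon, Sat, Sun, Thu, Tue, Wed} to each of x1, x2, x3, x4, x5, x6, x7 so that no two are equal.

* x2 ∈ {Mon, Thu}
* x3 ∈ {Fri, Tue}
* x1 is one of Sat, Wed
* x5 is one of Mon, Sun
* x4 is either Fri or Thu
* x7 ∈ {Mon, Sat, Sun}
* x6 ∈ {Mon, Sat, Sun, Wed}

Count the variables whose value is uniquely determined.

Among the 7 variables, Tue fits only x3 (and all 7 values in {Fri, Mon, Sat, Sun, Thu, Tue, Wed} must be used), so x3 = Tue.
The 6 still-open variables draw from only 6 values {Fri, Mon, Sat, Sun, Thu, Wed}, so each is used; only x4 can be Fri, hence x4 = Fri.
The 5 still-open variables together cover exactly {Mon, Sat, Sun, Thu, Wed} — 5 values for 5 variables — and Thu appears only in x2's list, so x2 = Thu.
Determined: x2=Thu, x3=Tue, x4=Fri. The other variables each still have more than one consistent value. That makes 3.

3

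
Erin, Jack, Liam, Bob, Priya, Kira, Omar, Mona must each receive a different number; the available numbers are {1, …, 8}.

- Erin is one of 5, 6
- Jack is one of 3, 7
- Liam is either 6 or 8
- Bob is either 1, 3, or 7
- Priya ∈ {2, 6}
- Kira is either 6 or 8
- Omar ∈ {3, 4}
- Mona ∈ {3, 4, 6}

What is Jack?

The 8 variables draw from only 8 values {1, 2, 3, 4, 5, 6, 7, 8}, so each is used; only Bob can be 1, hence Bob = 1.
Among the 7 still-open variables, 2 fits only Priya (and all 7 values in {2, 3, 4, 5, 6, 7, 8} must be used), so Priya = 2.
The 6 still-open variables together cover exactly {3, 4, 5, 6, 7, 8} — 6 values for 6 variables — and 5 appears only in Erin's list, so Erin = 5.
The 5 still-open variables together cover exactly {3, 4, 6, 7, 8} — 5 values for 5 variables — and 7 appears only in Jack's list, so Jack = 7.

7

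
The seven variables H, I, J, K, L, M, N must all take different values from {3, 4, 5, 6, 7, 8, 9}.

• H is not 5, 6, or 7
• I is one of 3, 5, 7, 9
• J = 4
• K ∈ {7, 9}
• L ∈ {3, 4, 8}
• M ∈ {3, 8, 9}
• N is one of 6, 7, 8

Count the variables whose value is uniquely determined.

J's domain is down to {4}, so J = 4. Remove 4 from H, L.
Among the 6 still-open variables, 5 fits only I (and all 6 values in {3, 5, 6, 7, 8, 9} must be used), so I = 5.
Among the 5 still-open variables, 6 fits only N (and all 5 values in {3, 6, 7, 8, 9} must be used), so N = 6.
Among the 4 still-open variables, 7 fits only K (and all 4 values in {3, 7, 8, 9} must be used), so K = 7.
Determined: I=5, J=4, K=7, N=6. The other variables each still have more than one consistent value. That makes 4.

4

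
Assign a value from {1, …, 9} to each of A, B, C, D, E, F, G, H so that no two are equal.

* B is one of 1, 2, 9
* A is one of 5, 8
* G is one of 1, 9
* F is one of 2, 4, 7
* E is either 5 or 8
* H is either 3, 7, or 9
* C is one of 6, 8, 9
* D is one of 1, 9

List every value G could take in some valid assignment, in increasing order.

A and E share exactly the 2 values {5, 8}; by pigeonhole those values go to them, so strike 5, 8 from C.
D and G share exactly the 2 values {1, 9}; by pigeonhole those values go to them, so strike 1, 9 from B, C, H.
B has just one choice, so B = 2. Eliminate 2 elsewhere: F.
C's domain is down to {6}, so C = 6.
No further eliminations apply; G can still be any of 1, 9.

1, 9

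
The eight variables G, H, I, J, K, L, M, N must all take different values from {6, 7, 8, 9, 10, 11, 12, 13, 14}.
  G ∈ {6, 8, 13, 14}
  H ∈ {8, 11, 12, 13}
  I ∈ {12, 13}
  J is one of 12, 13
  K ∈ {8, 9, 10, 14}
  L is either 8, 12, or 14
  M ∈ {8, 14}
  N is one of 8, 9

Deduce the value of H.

11

The 8 variables together cover exactly {6, 8, 9, 10, 11, 12, 13, 14} — 8 values for 8 variables — and 6 appears only in G's list, so G = 6.
The 7 still-open variables together cover exactly {8, 9, 10, 11, 12, 13, 14} — 7 values for 7 variables — and 10 appears only in K's list, so K = 10.
The 6 still-open variables together cover exactly {8, 9, 11, 12, 13, 14} — 6 values for 6 variables — and 9 appears only in N's list, so N = 9.
The 5 still-open variables together cover exactly {8, 11, 12, 13, 14} — 5 values for 5 variables — and 11 appears only in H's list, so H = 11.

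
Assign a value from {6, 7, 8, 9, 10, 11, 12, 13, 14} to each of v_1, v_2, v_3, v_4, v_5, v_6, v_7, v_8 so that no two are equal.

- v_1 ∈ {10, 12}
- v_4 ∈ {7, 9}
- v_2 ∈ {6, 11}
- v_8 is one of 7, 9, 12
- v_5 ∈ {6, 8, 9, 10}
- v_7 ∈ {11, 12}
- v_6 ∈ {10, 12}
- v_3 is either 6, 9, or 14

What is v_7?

11

Among the 8 variables, 8 fits only v_5 (and all 8 values in {6, 7, 8, 9, 10, 11, 12, 14} must be used), so v_5 = 8.
The 7 still-open variables draw from only 7 values {6, 7, 9, 10, 11, 12, 14}, so each is used; only v_3 can be 14, hence v_3 = 14.
The 6 still-open variables draw from only 6 values {6, 7, 9, 10, 11, 12}, so each is used; only v_2 can be 6, hence v_2 = 6.
The 5 still-open variables together cover exactly {7, 9, 10, 11, 12} — 5 values for 5 variables — and 11 appears only in v_7's list, so v_7 = 11.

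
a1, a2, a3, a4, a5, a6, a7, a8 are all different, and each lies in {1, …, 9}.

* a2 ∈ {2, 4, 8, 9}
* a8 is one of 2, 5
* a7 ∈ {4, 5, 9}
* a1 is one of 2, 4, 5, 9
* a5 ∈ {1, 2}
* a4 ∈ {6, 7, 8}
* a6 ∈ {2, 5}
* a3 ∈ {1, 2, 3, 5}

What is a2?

The 2 variables a6 and a8 are confined to {2, 5}, which locks those values in; drop them from a1, a2, a3, a5, a7.
a5's domain is down to {1}, so a5 = 1. Strike 1 from a3.
That leaves a3 = 3.
a1 and a7 share exactly the 2 values {4, 9}; by pigeonhole those values go to them, so strike 4, 9 from a2.
So a2 = 8.

8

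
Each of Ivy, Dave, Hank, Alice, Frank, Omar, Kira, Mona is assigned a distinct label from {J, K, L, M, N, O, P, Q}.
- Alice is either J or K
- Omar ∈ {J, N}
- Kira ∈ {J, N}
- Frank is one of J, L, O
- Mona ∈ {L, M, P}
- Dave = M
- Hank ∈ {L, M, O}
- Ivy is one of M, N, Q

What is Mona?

Dave's domain is down to {M}, so Dave = M. So Ivy, Hank, Mona can't be M.
The 7 still-open variables together cover exactly {J, K, L, N, O, P, Q} — 7 values for 7 variables — and K appears only in Alice's list, so Alice = K.
The 6 still-open variables draw from only 6 values {J, L, N, O, P, Q}, so each is used; only Mona can be P, hence Mona = P.

P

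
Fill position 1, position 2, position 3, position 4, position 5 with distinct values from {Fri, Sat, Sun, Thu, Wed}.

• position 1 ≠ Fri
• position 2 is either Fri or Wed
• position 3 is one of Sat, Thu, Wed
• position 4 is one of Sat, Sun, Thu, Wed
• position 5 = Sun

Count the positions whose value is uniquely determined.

position 5 must be Sun (only option left). Remove Sun from position 1, position 4.
The 4 still-open variables together cover exactly {Fri, Sat, Thu, Wed} — 4 values for 4 variables — and Fri appears only in position 2's list, so position 2 = Fri.
Determined: position 2=Fri, position 5=Sun. The other positions each still have more than one consistent value. That makes 2.

2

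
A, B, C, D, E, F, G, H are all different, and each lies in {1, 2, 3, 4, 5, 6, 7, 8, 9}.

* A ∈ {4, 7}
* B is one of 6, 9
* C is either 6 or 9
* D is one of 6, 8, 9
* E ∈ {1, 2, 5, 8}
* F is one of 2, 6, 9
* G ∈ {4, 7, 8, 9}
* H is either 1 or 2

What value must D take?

The 8 variables together cover exactly {1, 2, 4, 5, 6, 7, 8, 9} — 8 values for 8 variables — and 5 appears only in E's list, so E = 5.
The 7 still-open variables draw from only 7 values {1, 2, 4, 6, 7, 8, 9}, so each is used; only H can be 1, hence H = 1.
The 6 still-open variables together cover exactly {2, 4, 6, 7, 8, 9} — 6 values for 6 variables — and 2 appears only in F's list, so F = 2.
The 2 variables B and C are confined to {6, 9}, which locks those values in; drop them from D, G.
So D = 8.

8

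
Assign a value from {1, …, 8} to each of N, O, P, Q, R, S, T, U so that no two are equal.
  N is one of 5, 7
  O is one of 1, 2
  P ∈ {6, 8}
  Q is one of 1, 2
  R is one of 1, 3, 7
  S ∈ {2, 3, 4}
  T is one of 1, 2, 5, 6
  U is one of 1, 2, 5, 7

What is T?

The 8 variables together cover exactly {1, 2, 3, 4, 5, 6, 7, 8} — 8 values for 8 variables — and 4 appears only in S's list, so S = 4.
The 7 still-open variables together cover exactly {1, 2, 3, 5, 6, 7, 8} — 7 values for 7 variables — and 3 appears only in R's list, so R = 3.
The 6 still-open variables draw from only 6 values {1, 2, 5, 6, 7, 8}, so each is used; only P can be 8, hence P = 8.
The 5 still-open variables draw from only 5 values {1, 2, 5, 6, 7}, so each is used; only T can be 6, hence T = 6.

6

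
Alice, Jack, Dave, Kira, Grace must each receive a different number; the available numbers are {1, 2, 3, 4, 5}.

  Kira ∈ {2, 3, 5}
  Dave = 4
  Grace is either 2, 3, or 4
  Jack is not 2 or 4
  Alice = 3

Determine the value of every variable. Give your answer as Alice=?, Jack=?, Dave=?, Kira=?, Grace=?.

Alice=3, Jack=1, Dave=4, Kira=5, Grace=2

Alice must be 3 (only option left). Strike 3 from Jack, Kira, Grace.
Dave has just one choice, so Dave = 4. Strike 4 from Grace.
Grace must be 2 (only option left). Remove 2 from Kira.
Kira has just one choice, so Kira = 5. Strike 5 from Jack.
Jack must be 1 (only option left).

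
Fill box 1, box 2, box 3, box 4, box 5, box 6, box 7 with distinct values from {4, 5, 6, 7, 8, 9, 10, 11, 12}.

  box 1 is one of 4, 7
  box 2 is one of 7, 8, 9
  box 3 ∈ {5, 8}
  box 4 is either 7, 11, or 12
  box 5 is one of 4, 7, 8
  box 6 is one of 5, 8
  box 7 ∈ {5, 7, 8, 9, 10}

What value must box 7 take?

10

The 2 variables box 3 and box 6 are confined to {5, 8}, which locks those values in; drop them from box 2, box 5, box 7.
box 1 and box 5 between them cover only {4, 7} — a naked pair. Remove those values from box 2, box 4, box 7.
box 2 has just one choice, so box 2 = 9. Strike 9 from box 7.
So box 7 = 10.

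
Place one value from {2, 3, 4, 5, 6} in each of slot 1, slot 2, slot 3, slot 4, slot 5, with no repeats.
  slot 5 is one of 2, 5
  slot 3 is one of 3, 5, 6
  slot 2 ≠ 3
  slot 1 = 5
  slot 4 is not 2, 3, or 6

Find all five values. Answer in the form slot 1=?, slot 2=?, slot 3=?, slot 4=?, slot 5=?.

slot 1=5, slot 2=6, slot 3=3, slot 4=4, slot 5=2

slot 1 must be 5 (only option left). So slot 2, slot 3, slot 4, slot 5 can't be 5.
That leaves slot 4 = 4. So slot 2 can't be 4.
slot 5 must be 2 (only option left). Remove 2 from slot 2.
That leaves slot 2 = 6. Remove 6 from slot 3.
slot 3 must be 3 (only option left).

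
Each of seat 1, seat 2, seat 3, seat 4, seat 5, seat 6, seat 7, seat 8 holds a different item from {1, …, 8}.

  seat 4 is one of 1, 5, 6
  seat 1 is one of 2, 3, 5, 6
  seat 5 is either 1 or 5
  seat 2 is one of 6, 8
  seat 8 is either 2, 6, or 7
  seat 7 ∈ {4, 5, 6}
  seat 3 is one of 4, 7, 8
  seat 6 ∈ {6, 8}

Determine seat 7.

The 8 variables draw from only 8 values {1, 2, 3, 4, 5, 6, 7, 8}, so each is used; only seat 1 can be 3, hence seat 1 = 3.
Among the 7 still-open variables, 2 fits only seat 8 (and all 7 values in {1, 2, 4, 5, 6, 7, 8} must be used), so seat 8 = 2.
The 6 still-open variables draw from only 6 values {1, 4, 5, 6, 7, 8}, so each is used; only seat 3 can be 7, hence seat 3 = 7.
The 5 still-open variables together cover exactly {1, 4, 5, 6, 8} — 5 values for 5 variables — and 4 appears only in seat 7's list, so seat 7 = 4.

4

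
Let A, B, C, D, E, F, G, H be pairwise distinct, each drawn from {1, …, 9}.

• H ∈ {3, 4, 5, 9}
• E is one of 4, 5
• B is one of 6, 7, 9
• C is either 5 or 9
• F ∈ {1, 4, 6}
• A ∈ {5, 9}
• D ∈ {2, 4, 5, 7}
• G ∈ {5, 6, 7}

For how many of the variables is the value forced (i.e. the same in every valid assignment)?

The 8 variables draw from only 8 values {1, 2, 3, 4, 5, 6, 7, 9}, so each is used; only F can be 1, hence F = 1.
Among the 7 still-open variables, 2 fits only D (and all 7 values in {2, 3, 4, 5, 6, 7, 9} must be used), so D = 2.
The 6 still-open variables together cover exactly {3, 4, 5, 6, 7, 9} — 6 values for 6 variables — and 3 appears only in H's list, so H = 3.
Among the 5 still-open variables, 4 fits only E (and all 5 values in {4, 5, 6, 7, 9} must be used), so E = 4.
A and C share exactly the 2 values {5, 9}; by pigeonhole those values go to them, so strike 5, 9 from B, G.
Determined: D=2, E=4, F=1, H=3. The other variables each still have more than one consistent value. That makes 4.

4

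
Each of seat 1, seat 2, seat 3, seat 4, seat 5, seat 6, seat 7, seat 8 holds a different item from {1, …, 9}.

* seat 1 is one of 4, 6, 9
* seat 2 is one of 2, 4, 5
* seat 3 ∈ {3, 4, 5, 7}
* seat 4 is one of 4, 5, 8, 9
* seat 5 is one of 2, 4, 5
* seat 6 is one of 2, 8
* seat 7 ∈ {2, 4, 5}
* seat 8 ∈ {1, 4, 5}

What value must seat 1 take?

seat 2, seat 5, seat 7 between them cover only {2, 4, 5} — a naked triple. Remove those values from seat 1, seat 3, seat 4, seat 6, seat 8.
seat 6 has just one choice, so seat 6 = 8. Remove 8 from seat 4.
seat 8's domain is down to {1}, so seat 8 = 1.
seat 4's domain is down to {9}, so seat 4 = 9. Strike 9 from seat 1.
So seat 1 = 6.

6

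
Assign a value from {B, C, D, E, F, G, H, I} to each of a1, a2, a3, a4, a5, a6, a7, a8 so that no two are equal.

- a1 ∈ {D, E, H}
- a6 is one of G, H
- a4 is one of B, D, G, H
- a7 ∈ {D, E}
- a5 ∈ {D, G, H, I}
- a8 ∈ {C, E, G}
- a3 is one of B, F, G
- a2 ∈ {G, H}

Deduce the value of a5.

I

The 8 variables draw from only 8 values {B, C, D, E, F, G, H, I}, so each is used; only a8 can be C, hence a8 = C.
Among the 7 still-open variables, F fits only a3 (and all 7 values in {B, D, E, F, G, H, I} must be used), so a3 = F.
Among the 6 still-open variables, B fits only a4 (and all 6 values in {B, D, E, G, H, I} must be used), so a4 = B.
The 5 still-open variables together cover exactly {D, E, G, H, I} — 5 values for 5 variables — and I appears only in a5's list, so a5 = I.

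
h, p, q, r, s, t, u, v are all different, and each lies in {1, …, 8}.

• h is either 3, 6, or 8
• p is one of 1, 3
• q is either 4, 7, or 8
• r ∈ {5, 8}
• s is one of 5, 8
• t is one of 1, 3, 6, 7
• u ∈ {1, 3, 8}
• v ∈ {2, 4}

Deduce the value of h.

Among the 8 variables, 2 fits only v (and all 8 values in {1, 2, 3, 4, 5, 6, 7, 8} must be used), so v = 2.
Among the 7 still-open variables, 4 fits only q (and all 7 values in {1, 3, 4, 5, 6, 7, 8} must be used), so q = 4.
The 6 still-open variables draw from only 6 values {1, 3, 5, 6, 7, 8}, so each is used; only t can be 7, hence t = 7.
The 5 still-open variables together cover exactly {1, 3, 5, 6, 8} — 5 values for 5 variables — and 6 appears only in h's list, so h = 6.

6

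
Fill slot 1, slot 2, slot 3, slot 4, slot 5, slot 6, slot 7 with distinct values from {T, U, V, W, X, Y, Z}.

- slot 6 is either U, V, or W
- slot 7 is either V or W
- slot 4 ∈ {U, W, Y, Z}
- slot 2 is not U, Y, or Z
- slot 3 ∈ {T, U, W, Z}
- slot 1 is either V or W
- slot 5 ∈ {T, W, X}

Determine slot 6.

U

Among the 7 variables, Y fits only slot 4 (and all 7 values in {T, U, V, W, X, Y, Z} must be used), so slot 4 = Y.
The 6 still-open variables together cover exactly {T, U, V, W, X, Z} — 6 values for 6 variables — and Z appears only in slot 3's list, so slot 3 = Z.
The 5 still-open variables draw from only 5 values {T, U, V, W, X}, so each is used; only slot 6 can be U, hence slot 6 = U.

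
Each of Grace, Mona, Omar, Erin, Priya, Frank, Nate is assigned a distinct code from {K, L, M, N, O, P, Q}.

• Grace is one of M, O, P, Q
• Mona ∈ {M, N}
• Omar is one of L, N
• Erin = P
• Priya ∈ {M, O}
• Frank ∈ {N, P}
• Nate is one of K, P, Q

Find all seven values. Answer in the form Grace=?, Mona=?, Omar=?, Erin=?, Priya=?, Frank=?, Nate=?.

Grace=Q, Mona=M, Omar=L, Erin=P, Priya=O, Frank=N, Nate=K

Erin has just one choice, so Erin = P. Strike P from Grace, Frank, Nate.
That leaves Frank = N. Strike N from Mona, Omar.
Mona must be M (only option left). Remove M from Grace, Priya.
Omar's domain is down to {L}, so Omar = L.
Priya must be O (only option left). Strike O from Grace.
Grace must be Q (only option left). So Nate can't be Q.
Nate's domain is down to {K}, so Nate = K.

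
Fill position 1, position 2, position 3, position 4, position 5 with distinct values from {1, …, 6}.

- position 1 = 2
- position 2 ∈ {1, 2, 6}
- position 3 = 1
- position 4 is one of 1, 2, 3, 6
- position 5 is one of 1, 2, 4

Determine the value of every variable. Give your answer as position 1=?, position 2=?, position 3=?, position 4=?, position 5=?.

position 1's domain is down to {2}, so position 1 = 2. Remove 2 from position 2, position 4, position 5.
That leaves position 3 = 1. Strike 1 from position 2, position 4, position 5.
position 5's domain is down to {4}, so position 5 = 4.
position 2 has just one choice, so position 2 = 6. Strike 6 from position 4.
position 4's domain is down to {3}, so position 4 = 3.

position 1=2, position 2=6, position 3=1, position 4=3, position 5=4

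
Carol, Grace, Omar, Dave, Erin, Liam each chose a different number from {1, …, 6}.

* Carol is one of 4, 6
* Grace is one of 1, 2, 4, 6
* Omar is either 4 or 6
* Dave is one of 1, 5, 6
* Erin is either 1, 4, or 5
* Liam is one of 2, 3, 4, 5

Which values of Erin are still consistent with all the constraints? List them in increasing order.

The 6 variables together cover exactly {1, 2, 3, 4, 5, 6} — 6 values for 6 variables — and 3 appears only in Liam's list, so Liam = 3.
The 5 still-open variables draw from only 5 values {1, 2, 4, 5, 6}, so each is used; only Grace can be 2, hence Grace = 2.
Carol and Omar between them cover only {4, 6} — a naked pair. Remove those values from Dave, Erin.
No further eliminations apply; Erin can still be any of 1, 5.

1, 5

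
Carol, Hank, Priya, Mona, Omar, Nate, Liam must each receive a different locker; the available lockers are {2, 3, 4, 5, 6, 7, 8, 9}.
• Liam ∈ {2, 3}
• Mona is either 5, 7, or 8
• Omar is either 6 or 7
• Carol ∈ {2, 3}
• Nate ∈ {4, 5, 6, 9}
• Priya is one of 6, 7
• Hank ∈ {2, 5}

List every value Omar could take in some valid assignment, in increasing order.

Carol and Liam share exactly the 2 values {2, 3}; by pigeonhole those values go to them, so strike 2, 3 from Hank.
Hank must be 5 (only option left). Strike 5 from Mona, Nate.
Priya and Omar share exactly the 2 values {6, 7}; by pigeonhole those values go to them, so strike 6, 7 from Mona, Nate.
Mona must be 8 (only option left).
No further eliminations apply; Omar can still be any of 6, 7.

6, 7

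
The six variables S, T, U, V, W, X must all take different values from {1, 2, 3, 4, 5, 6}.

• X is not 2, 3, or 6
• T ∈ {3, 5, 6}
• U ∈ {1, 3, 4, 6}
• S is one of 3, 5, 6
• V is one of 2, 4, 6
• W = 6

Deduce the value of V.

W has just one choice, so W = 6. Remove 6 from S, T, U, V.
Among the 5 still-open variables, 2 fits only V (and all 5 values in {1, 2, 3, 4, 5} must be used), so V = 2.

2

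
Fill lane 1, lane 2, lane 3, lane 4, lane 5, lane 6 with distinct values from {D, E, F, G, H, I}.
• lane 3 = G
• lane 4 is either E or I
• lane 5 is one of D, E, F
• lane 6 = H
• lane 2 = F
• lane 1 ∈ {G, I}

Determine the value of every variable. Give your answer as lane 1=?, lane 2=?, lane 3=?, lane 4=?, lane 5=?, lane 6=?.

lane 2 must be F (only option left). Eliminate F elsewhere: lane 5.
lane 3 has just one choice, so lane 3 = G. Strike G from lane 1.
lane 6 has just one choice, so lane 6 = H.
lane 1 has just one choice, so lane 1 = I. Strike I from lane 4.
lane 4 has just one choice, so lane 4 = E. Eliminate E elsewhere: lane 5.
That leaves lane 5 = D.

lane 1=I, lane 2=F, lane 3=G, lane 4=E, lane 5=D, lane 6=H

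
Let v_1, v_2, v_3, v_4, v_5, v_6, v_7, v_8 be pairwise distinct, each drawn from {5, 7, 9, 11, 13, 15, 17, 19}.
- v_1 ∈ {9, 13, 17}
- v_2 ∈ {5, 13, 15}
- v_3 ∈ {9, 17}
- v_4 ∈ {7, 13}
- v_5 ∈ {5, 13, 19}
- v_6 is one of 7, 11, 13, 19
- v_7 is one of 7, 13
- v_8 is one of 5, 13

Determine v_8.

5

The 8 variables draw from only 8 values {5, 7, 9, 11, 13, 15, 17, 19}, so each is used; only v_6 can be 11, hence v_6 = 11.
Among the 7 still-open variables, 15 fits only v_2 (and all 7 values in {5, 7, 9, 13, 15, 17, 19} must be used), so v_2 = 15.
The 6 still-open variables together cover exactly {5, 7, 9, 13, 17, 19} — 6 values for 6 variables — and 19 appears only in v_5's list, so v_5 = 19.
The 5 still-open variables draw from only 5 values {5, 7, 9, 13, 17}, so each is used; only v_8 can be 5, hence v_8 = 5.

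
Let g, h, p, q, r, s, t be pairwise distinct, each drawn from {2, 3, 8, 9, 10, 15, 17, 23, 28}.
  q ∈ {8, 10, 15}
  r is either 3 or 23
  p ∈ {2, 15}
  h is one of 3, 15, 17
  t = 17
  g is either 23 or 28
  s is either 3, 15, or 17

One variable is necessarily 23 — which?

t has just one choice, so t = 17. So h, s can't be 17.
h and s share exactly the 2 values {3, 15}; by pigeonhole those values go to them, so strike 3, 15 from p, q, r.
So 23 goes to r.

r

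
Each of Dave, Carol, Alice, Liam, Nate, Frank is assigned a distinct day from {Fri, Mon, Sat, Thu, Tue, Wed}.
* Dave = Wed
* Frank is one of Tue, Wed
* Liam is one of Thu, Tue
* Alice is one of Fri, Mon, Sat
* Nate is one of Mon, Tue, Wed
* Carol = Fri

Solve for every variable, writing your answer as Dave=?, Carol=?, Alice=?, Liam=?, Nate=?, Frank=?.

Dave=Wed, Carol=Fri, Alice=Sat, Liam=Thu, Nate=Mon, Frank=Tue

Dave has just one choice, so Dave = Wed. Remove Wed from Nate, Frank.
That leaves Carol = Fri. So Alice can't be Fri.
Frank has just one choice, so Frank = Tue. So Liam, Nate can't be Tue.
Liam must be Thu (only option left).
That leaves Nate = Mon. So Alice can't be Mon.
Alice's domain is down to {Sat}, so Alice = Sat.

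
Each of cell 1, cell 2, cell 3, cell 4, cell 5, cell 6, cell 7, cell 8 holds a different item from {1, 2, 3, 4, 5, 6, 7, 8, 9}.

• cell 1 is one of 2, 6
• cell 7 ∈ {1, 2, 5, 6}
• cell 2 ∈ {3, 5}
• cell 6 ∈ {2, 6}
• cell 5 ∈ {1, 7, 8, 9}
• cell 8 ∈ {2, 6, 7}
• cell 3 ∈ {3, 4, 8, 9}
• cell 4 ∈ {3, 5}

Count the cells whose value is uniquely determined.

cell 1 and cell 6 between them cover only {2, 6} — a naked pair. Remove those values from cell 7, cell 8.
cell 8 must be 7 (only option left). So cell 5 can't be 7.
cell 2 and cell 4 between them cover only {3, 5} — a naked pair. Remove those values from cell 3, cell 7.
That leaves cell 7 = 1. Eliminate 1 elsewhere: cell 5.
Determined: cell 7=1, cell 8=7. The other cells each still have more than one consistent value. That makes 2.

2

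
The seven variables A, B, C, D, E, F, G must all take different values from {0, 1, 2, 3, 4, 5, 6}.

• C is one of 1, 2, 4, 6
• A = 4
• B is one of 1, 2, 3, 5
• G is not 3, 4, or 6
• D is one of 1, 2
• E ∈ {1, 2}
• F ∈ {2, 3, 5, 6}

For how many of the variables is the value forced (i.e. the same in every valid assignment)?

3

A must be 4 (only option left). Eliminate 4 elsewhere: C.
The 6 still-open variables draw from only 6 values {0, 1, 2, 3, 5, 6}, so each is used; only G can be 0, hence G = 0.
The 2 variables D and E are confined to {1, 2}, which locks those values in; drop them from B, C, F.
C has just one choice, so C = 6. Strike 6 from F.
Determined: A=4, C=6, G=0. The other variables each still have more than one consistent value. That makes 3.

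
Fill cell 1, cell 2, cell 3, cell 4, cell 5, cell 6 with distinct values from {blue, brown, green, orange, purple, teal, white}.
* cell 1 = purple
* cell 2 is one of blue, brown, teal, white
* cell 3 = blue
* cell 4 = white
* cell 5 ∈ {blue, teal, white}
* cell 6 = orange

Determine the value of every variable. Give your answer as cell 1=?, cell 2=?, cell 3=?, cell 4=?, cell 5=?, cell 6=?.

cell 1=purple, cell 2=brown, cell 3=blue, cell 4=white, cell 5=teal, cell 6=orange

cell 1 has just one choice, so cell 1 = purple.
cell 3 has just one choice, so cell 3 = blue. Remove blue from cell 2, cell 5.
cell 4 must be white (only option left). So cell 2, cell 5 can't be white.
cell 5 has just one choice, so cell 5 = teal. So cell 2 can't be teal.
cell 6 has just one choice, so cell 6 = orange.
cell 2's domain is down to {brown}, so cell 2 = brown.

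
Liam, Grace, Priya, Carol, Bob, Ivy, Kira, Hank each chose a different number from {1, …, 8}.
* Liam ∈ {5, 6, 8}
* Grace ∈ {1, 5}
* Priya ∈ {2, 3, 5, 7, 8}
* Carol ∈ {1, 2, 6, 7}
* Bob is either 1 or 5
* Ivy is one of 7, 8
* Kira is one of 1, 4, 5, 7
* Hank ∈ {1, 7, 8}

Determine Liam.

6

The 8 variables draw from only 8 values {1, 2, 3, 4, 5, 6, 7, 8}, so each is used; only Priya can be 3, hence Priya = 3.
The 7 still-open variables together cover exactly {1, 2, 4, 5, 6, 7, 8} — 7 values for 7 variables — and 2 appears only in Carol's list, so Carol = 2.
Among the 6 still-open variables, 4 fits only Kira (and all 6 values in {1, 4, 5, 6, 7, 8} must be used), so Kira = 4.
Among the 5 still-open variables, 6 fits only Liam (and all 5 values in {1, 5, 6, 7, 8} must be used), so Liam = 6.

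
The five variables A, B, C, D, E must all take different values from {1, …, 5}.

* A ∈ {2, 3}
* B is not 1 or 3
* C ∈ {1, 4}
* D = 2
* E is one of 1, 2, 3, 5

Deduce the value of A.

3

D must be 2 (only option left). So A, B, E can't be 2.
So A = 3.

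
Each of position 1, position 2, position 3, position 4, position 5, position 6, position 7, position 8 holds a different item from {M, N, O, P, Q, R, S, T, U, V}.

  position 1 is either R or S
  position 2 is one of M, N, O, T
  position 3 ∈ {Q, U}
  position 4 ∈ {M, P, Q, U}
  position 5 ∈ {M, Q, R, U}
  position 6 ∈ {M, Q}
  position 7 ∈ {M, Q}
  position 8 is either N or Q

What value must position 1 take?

S

position 6 and position 7 share exactly the 2 values {M, Q}; by pigeonhole those values go to them, so strike M, Q from position 2, position 3, position 4, position 5, position 8.
position 3 has just one choice, so position 3 = U. Strike U from position 4, position 5.
position 4 has just one choice, so position 4 = P.
position 5's domain is down to {R}, so position 5 = R. So position 1 can't be R.
So position 1 = S.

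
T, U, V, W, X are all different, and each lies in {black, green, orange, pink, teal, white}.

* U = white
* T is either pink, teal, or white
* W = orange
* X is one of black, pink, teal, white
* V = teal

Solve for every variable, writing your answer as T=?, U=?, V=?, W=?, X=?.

T=pink, U=white, V=teal, W=orange, X=black

U has just one choice, so U = white. So T, X can't be white.
V has just one choice, so V = teal. Remove teal from T, X.
W's domain is down to {orange}, so W = orange.
T's domain is down to {pink}, so T = pink. Strike pink from X.
X has just one choice, so X = black.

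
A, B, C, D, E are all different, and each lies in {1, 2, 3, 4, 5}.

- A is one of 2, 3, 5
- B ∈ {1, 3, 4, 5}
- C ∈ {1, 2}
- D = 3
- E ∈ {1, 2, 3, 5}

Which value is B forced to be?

4

D has just one choice, so D = 3. Remove 3 from A, B, E.
The 4 still-open variables together cover exactly {1, 2, 4, 5} — 4 values for 4 variables — and 4 appears only in B's list, so B = 4.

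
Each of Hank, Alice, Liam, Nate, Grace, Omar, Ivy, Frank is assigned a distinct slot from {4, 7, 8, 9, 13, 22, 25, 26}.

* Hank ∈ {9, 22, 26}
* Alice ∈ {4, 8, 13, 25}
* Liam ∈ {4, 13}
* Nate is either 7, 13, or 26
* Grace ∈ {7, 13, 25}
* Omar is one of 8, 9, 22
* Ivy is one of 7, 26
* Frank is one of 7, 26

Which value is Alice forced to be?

8

Ivy and Frank between them cover only {7, 26} — a naked pair. Remove those values from Hank, Nate, Grace.
That leaves Nate = 13. Strike 13 from Alice, Liam, Grace.
Grace's domain is down to {25}, so Grace = 25. Strike 25 from Alice.
Liam has just one choice, so Liam = 4. Strike 4 from Alice.
So Alice = 8.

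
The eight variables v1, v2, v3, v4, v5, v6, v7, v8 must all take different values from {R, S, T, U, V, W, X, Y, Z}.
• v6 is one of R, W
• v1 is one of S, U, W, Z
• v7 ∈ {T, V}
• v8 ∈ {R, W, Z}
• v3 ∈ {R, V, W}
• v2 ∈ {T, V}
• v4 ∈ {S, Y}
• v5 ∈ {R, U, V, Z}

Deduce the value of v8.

The 8 variables draw from only 8 values {R, S, T, U, V, W, Y, Z}, so each is used; only v4 can be Y, hence v4 = Y.
The 7 still-open variables together cover exactly {R, S, T, U, V, W, Z} — 7 values for 7 variables — and S appears only in v1's list, so v1 = S.
The 6 still-open variables draw from only 6 values {R, T, U, V, W, Z}, so each is used; only v5 can be U, hence v5 = U.
Among the 5 still-open variables, Z fits only v8 (and all 5 values in {R, T, V, W, Z} must be used), so v8 = Z.

Z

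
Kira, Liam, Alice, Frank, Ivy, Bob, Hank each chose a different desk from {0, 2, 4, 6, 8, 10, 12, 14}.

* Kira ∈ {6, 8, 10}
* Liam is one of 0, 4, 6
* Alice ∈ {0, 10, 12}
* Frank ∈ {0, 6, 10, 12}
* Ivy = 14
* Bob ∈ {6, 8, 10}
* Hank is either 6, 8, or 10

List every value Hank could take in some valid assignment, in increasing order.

Ivy must be 14 (only option left).
Among the 6 still-open variables, 4 fits only Liam (and all 6 values in {0, 4, 6, 8, 10, 12} must be used), so Liam = 4.
Kira, Bob, Hank share exactly the 3 values {6, 8, 10}; by pigeonhole those values go to them, so strike 6, 8, 10 from Alice, Frank.
No further eliminations apply; Hank can still be any of 6, 8, 10.

6, 8, 10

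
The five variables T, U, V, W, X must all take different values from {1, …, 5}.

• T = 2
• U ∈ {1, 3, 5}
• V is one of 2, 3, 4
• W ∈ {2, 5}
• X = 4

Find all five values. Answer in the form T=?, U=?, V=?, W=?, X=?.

T's domain is down to {2}, so T = 2. So V, W can't be 2.
W has just one choice, so W = 5. Remove 5 from U.
X's domain is down to {4}, so X = 4. Remove 4 from V.
That leaves V = 3. Strike 3 from U.
U has just one choice, so U = 1.

T=2, U=1, V=3, W=5, X=4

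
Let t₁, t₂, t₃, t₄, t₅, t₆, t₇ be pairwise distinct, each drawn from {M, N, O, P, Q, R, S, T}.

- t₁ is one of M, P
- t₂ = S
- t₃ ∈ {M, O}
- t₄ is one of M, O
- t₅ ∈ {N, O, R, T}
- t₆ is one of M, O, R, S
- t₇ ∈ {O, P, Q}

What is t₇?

Q

t₂ has just one choice, so t₂ = S. Eliminate S elsewhere: t₆.
t₃ and t₄ between them cover only {M, O} — a naked pair. Remove those values from t₁, t₅, t₆, t₇.
That leaves t₁ = P. So t₇ can't be P.
So t₇ = Q.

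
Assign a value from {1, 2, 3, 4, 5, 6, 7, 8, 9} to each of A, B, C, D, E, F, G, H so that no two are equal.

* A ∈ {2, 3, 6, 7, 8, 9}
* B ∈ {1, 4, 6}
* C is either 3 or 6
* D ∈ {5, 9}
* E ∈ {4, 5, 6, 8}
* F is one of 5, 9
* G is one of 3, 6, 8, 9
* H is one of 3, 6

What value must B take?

1

C and H share exactly the 2 values {3, 6}; by pigeonhole those values go to them, so strike 3, 6 from A, B, E, G.
D and F share exactly the 2 values {5, 9}; by pigeonhole those values go to them, so strike 5, 9 from A, E, G.
That leaves G = 8. Remove 8 from A, E.
E's domain is down to {4}, so E = 4. Remove 4 from B.
So B = 1.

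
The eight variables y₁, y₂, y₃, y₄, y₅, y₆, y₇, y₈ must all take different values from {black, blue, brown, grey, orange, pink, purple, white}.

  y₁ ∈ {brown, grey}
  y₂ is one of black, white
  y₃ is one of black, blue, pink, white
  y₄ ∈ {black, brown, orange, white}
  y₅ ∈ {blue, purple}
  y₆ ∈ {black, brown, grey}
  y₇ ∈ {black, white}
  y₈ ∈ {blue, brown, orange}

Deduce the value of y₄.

orange

The 8 variables together cover exactly {black, blue, brown, grey, orange, pink, purple, white} — 8 values for 8 variables — and pink appears only in y₃'s list, so y₃ = pink.
The 7 still-open variables draw from only 7 values {black, blue, brown, grey, orange, purple, white}, so each is used; only y₅ can be purple, hence y₅ = purple.
Among the 6 still-open variables, blue fits only y₈ (and all 6 values in {black, blue, brown, grey, orange, white} must be used), so y₈ = blue.
Among the 5 still-open variables, orange fits only y₄ (and all 5 values in {black, brown, grey, orange, white} must be used), so y₄ = orange.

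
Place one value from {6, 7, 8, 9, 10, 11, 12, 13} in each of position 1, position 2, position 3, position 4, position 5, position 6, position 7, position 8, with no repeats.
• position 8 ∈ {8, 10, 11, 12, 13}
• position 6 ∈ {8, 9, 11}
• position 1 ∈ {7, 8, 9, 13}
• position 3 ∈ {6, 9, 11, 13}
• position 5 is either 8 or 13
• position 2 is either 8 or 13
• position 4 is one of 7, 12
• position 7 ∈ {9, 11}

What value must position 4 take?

12

The 8 variables draw from only 8 values {6, 7, 8, 9, 10, 11, 12, 13}, so each is used; only position 3 can be 6, hence position 3 = 6.
The 7 still-open variables together cover exactly {7, 8, 9, 10, 11, 12, 13} — 7 values for 7 variables — and 10 appears only in position 8's list, so position 8 = 10.
The 6 still-open variables draw from only 6 values {7, 8, 9, 11, 12, 13}, so each is used; only position 4 can be 12, hence position 4 = 12.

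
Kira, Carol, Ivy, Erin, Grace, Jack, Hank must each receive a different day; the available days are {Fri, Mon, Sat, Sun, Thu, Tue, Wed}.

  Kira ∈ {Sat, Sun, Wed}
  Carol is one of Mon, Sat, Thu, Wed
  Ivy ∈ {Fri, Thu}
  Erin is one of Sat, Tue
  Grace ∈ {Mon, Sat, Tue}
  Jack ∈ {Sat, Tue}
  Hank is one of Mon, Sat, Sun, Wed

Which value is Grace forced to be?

Mon

The 7 variables together cover exactly {Fri, Mon, Sat, Sun, Thu, Tue, Wed} — 7 values for 7 variables — and Fri appears only in Ivy's list, so Ivy = Fri.
Among the 6 still-open variables, Thu fits only Carol (and all 6 values in {Mon, Sat, Sun, Thu, Tue, Wed} must be used), so Carol = Thu.
Erin and Jack between them cover only {Sat, Tue} — a naked pair. Remove those values from Kira, Grace, Hank.
So Grace = Mon.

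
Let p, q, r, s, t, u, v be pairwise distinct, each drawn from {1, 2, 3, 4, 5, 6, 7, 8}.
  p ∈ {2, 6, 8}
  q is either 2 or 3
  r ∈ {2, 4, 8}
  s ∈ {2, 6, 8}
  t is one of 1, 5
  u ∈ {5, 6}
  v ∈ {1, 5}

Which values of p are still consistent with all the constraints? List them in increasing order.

2, 8

The 7 variables draw from only 7 values {1, 2, 3, 4, 5, 6, 8}, so each is used; only q can be 3, hence q = 3.
The 6 still-open variables draw from only 6 values {1, 2, 4, 5, 6, 8}, so each is used; only r can be 4, hence r = 4.
t and v share exactly the 2 values {1, 5}; by pigeonhole those values go to them, so strike 1, 5 from u.
u must be 6 (only option left). Strike 6 from p, s.
No further eliminations apply; p can still be any of 2, 8.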